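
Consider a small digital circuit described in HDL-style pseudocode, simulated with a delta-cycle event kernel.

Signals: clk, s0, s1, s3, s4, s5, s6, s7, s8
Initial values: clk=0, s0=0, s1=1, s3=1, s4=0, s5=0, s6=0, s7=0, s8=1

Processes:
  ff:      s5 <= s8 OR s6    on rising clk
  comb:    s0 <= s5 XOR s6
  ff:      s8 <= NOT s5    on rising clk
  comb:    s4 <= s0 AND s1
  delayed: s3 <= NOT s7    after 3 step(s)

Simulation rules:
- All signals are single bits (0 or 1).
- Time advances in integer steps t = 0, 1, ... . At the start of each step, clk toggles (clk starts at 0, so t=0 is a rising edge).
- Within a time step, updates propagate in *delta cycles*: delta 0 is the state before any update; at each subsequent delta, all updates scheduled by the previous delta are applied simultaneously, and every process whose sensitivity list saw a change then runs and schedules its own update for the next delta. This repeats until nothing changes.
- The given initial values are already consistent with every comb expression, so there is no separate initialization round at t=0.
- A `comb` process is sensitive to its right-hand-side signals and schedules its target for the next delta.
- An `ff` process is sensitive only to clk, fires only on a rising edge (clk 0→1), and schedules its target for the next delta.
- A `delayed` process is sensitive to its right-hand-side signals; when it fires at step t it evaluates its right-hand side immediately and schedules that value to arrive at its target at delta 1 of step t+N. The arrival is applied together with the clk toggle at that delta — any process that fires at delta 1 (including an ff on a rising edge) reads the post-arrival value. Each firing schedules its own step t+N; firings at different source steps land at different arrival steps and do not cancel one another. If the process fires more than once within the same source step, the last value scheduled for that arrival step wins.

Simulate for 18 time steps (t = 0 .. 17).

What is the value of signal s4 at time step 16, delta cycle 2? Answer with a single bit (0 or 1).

t=0 Δ0: s3=1 s5=0 s4=0 s0=0 clk=0 s6=0 s1=1 s8=1 s7=0
  Δ1: clk:0→1
  Δ2: s5:0→1
  Δ3: s0:0→1
  Δ4: s4:0→1
  (4Δ to stable)
t=1 Δ0: s3=1 s5=1 s4=1 s0=1 clk=1 s6=0 s1=1 s8=1 s7=0
  Δ1: clk:1→0
  (1Δ to stable)
t=2 Δ0: s3=1 s5=1 s4=1 s0=1 clk=0 s6=0 s1=1 s8=1 s7=0
  Δ1: clk:0→1
  Δ2: s8:1→0
  (2Δ to stable)
t=3 Δ0: s3=1 s5=1 s4=1 s0=1 clk=1 s6=0 s1=1 s8=0 s7=0
  Δ1: clk:1→0
  (1Δ to stable)
t=4 Δ0: s3=1 s5=1 s4=1 s0=1 clk=0 s6=0 s1=1 s8=0 s7=0
  Δ1: clk:0→1
  Δ2: s5:1→0
  Δ3: s0:1→0
  Δ4: s4:1→0
  (4Δ to stable)
t=5 Δ0: s3=1 s5=0 s4=0 s0=0 clk=1 s6=0 s1=1 s8=0 s7=0
  Δ1: clk:1→0
  (1Δ to stable)
t=6 Δ0: s3=1 s5=0 s4=0 s0=0 clk=0 s6=0 s1=1 s8=0 s7=0
  Δ1: clk:0→1
  Δ2: s8:0→1
  (2Δ to stable)
t=7 Δ0: s3=1 s5=0 s4=0 s0=0 clk=1 s6=0 s1=1 s8=1 s7=0
  Δ1: clk:1→0
  (1Δ to stable)
t=8 Δ0: s3=1 s5=0 s4=0 s0=0 clk=0 s6=0 s1=1 s8=1 s7=0
  Δ1: clk:0→1
  Δ2: s5:0→1
  Δ3: s0:0→1
  Δ4: s4:0→1
  (4Δ to stable)
t=9 Δ0: s3=1 s5=1 s4=1 s0=1 clk=1 s6=0 s1=1 s8=1 s7=0
  Δ1: clk:1→0
  (1Δ to stable)
t=10 Δ0: s3=1 s5=1 s4=1 s0=1 clk=0 s6=0 s1=1 s8=1 s7=0
  Δ1: clk:0→1
  Δ2: s8:1→0
  (2Δ to stable)
t=11 Δ0: s3=1 s5=1 s4=1 s0=1 clk=1 s6=0 s1=1 s8=0 s7=0
  Δ1: clk:1→0
  (1Δ to stable)
t=12 Δ0: s3=1 s5=1 s4=1 s0=1 clk=0 s6=0 s1=1 s8=0 s7=0
  Δ1: clk:0→1
  Δ2: s5:1→0
  Δ3: s0:1→0
  Δ4: s4:1→0
  (4Δ to stable)
t=13 Δ0: s3=1 s5=0 s4=0 s0=0 clk=1 s6=0 s1=1 s8=0 s7=0
  Δ1: clk:1→0
  (1Δ to stable)
t=14 Δ0: s3=1 s5=0 s4=0 s0=0 clk=0 s6=0 s1=1 s8=0 s7=0
  Δ1: clk:0→1
  Δ2: s8:0→1
  (2Δ to stable)
t=15 Δ0: s3=1 s5=0 s4=0 s0=0 clk=1 s6=0 s1=1 s8=1 s7=0
  Δ1: clk:1→0
  (1Δ to stable)
t=16 Δ0: s3=1 s5=0 s4=0 s0=0 clk=0 s6=0 s1=1 s8=1 s7=0
  Δ1: clk:0→1
  Δ2: s5:0→1
  Δ3: s0:0→1
  Δ4: s4:0→1
  (4Δ to stable)
t=17 Δ0: s3=1 s5=1 s4=1 s0=1 clk=1 s6=0 s1=1 s8=1 s7=0
  Δ1: clk:1→0
  (1Δ to stable)

0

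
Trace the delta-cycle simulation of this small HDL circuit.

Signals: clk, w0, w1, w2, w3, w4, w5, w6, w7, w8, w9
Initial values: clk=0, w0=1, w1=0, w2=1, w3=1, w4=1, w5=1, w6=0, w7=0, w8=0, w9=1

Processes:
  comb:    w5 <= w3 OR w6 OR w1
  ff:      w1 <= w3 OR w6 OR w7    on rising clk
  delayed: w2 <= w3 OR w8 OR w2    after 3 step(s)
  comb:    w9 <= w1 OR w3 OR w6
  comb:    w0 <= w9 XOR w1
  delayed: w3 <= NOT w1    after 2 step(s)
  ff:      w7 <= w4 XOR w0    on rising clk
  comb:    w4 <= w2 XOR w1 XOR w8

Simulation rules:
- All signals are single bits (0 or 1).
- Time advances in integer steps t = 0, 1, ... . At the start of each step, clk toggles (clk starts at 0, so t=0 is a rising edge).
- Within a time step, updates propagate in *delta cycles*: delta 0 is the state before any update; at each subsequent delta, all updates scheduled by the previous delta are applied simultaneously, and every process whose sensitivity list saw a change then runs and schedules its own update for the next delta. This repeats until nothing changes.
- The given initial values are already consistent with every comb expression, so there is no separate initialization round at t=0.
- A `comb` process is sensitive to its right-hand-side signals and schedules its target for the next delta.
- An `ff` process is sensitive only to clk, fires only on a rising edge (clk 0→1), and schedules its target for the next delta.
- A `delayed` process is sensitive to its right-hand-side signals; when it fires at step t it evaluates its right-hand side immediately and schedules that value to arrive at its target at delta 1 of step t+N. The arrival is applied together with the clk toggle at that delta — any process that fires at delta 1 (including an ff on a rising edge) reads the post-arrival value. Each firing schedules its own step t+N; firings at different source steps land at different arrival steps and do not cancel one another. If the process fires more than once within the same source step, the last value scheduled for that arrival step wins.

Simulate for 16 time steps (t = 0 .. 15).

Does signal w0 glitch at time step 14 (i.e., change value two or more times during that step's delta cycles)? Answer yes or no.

[bits: w8,w9,w1,w7,w5,w6,clk,w0,w4,w3,w2]
t=0: Δ0=01001001111 Δ1=01001011111 Δ2=01101011111 Δ3=01101010011 | 3Δ
t=1: Δ0=01101010011 Δ1=01101000011 | 1Δ
t=2: Δ0=01101000011 Δ1=01101010001 Δ2=01001010001 Δ3=00000011101 Δ4=00000010101 | 4Δ
t=3: Δ0=00000010101 Δ1=00000000101 | 1Δ
t=4: Δ0=00000000101 Δ1=00000010111 Δ2=01111010111 Δ3=01111010011 | 3Δ
t=5: Δ0=01111010011 Δ1=01111000011 | 1Δ
t=6: Δ0=01111000011 Δ1=01111010001 Δ2=01101010001 | 2Δ
t=7: Δ0=01101010001 Δ1=01101000001 | 1Δ
t=8: Δ0=01101000001 Δ1=01101010001 Δ2=01001010001 Δ3=00000011101 Δ4=00000010101 | 4Δ
t=9: Δ0=00000010101 Δ1=00000000101 | 1Δ
t=10: Δ0=00000000101 Δ1=00000010111 Δ2=01111010111 Δ3=01111010011 | 3Δ
t=11: Δ0=01111010011 Δ1=01111000011 | 1Δ
t=12: Δ0=01111000011 Δ1=01111010001 Δ2=01101010001 | 2Δ
t=13: Δ0=01101010001 Δ1=01101000001 | 1Δ
t=14: Δ0=01101000001 Δ1=01101010001 Δ2=01001010001 Δ3=00000011101 Δ4=00000010101 | 4Δ
t=15: Δ0=00000010101 Δ1=00000000101 | 1Δ

yes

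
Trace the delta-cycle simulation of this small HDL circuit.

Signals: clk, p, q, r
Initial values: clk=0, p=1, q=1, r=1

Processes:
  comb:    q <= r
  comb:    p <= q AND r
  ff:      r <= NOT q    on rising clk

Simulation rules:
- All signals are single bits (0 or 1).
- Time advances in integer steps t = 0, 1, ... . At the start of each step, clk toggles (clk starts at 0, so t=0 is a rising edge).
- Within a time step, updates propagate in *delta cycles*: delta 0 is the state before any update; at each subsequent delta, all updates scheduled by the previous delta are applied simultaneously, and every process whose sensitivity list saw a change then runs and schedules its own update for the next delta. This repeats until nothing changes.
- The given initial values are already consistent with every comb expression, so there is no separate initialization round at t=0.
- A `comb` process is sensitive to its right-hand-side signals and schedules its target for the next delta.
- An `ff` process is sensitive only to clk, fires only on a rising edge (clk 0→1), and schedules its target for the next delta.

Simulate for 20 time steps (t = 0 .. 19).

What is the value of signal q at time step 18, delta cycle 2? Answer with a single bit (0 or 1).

[bits: q,p,r,clk]
t=0: Δ0=1110 Δ1=1111 Δ2=1101 Δ3=0001 | 3Δ
t=1: Δ0=0001 Δ1=0000 | 1Δ
t=2: Δ0=0000 Δ1=0001 Δ2=0011 Δ3=1011 Δ4=1111 | 4Δ
t=3: Δ0=1111 Δ1=1110 | 1Δ
t=4: Δ0=1110 Δ1=1111 Δ2=1101 Δ3=0001 | 3Δ
t=5: Δ0=0001 Δ1=0000 | 1Δ
t=6: Δ0=0000 Δ1=0001 Δ2=0011 Δ3=1011 Δ4=1111 | 4Δ
t=7: Δ0=1111 Δ1=1110 | 1Δ
t=8: Δ0=1110 Δ1=1111 Δ2=1101 Δ3=0001 | 3Δ
t=9: Δ0=0001 Δ1=0000 | 1Δ
t=10: Δ0=0000 Δ1=0001 Δ2=0011 Δ3=1011 Δ4=1111 | 4Δ
t=11: Δ0=1111 Δ1=1110 | 1Δ
t=12: Δ0=1110 Δ1=1111 Δ2=1101 Δ3=0001 | 3Δ
t=13: Δ0=0001 Δ1=0000 | 1Δ
t=14: Δ0=0000 Δ1=0001 Δ2=0011 Δ3=1011 Δ4=1111 | 4Δ
t=15: Δ0=1111 Δ1=1110 | 1Δ
t=16: Δ0=1110 Δ1=1111 Δ2=1101 Δ3=0001 | 3Δ
t=17: Δ0=0001 Δ1=0000 | 1Δ
t=18: Δ0=0000 Δ1=0001 Δ2=0011 Δ3=1011 Δ4=1111 | 4Δ
t=19: Δ0=1111 Δ1=1110 | 1Δ

0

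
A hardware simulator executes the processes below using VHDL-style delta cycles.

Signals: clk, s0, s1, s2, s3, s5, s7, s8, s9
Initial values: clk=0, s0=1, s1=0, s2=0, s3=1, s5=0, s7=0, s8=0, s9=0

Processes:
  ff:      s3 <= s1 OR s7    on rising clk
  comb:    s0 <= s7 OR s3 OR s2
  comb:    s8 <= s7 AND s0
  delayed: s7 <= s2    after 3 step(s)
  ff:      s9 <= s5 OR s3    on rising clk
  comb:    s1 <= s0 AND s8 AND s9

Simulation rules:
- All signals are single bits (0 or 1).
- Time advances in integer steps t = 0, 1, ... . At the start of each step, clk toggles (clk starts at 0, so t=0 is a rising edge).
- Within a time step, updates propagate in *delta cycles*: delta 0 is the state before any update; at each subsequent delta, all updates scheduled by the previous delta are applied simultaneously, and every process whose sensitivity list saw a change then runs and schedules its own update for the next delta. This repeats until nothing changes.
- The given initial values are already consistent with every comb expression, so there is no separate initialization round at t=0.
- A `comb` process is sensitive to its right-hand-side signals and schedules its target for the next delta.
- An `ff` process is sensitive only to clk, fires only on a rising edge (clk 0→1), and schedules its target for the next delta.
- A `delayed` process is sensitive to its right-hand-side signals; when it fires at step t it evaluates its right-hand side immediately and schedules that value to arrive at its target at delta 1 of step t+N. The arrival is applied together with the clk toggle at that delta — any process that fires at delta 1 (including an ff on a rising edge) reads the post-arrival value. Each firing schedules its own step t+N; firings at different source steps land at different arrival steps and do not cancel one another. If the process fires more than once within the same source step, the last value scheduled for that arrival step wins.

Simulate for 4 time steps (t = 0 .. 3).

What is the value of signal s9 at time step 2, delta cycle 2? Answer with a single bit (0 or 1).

t=0 Δ0: s2=0 clk=0 s3=1 s7=0 s5=0 s8=0 s0=1 s1=0 s9=0
  Δ1: clk:0→1
  Δ2: s3:1→0, s9:0→1
  Δ3: s0:1→0
  (3Δ to stable)
t=1 Δ0: s2=0 clk=1 s3=0 s7=0 s5=0 s8=0 s0=0 s1=0 s9=1
  Δ1: clk:1→0
  (1Δ to stable)
t=2 Δ0: s2=0 clk=0 s3=0 s7=0 s5=0 s8=0 s0=0 s1=0 s9=1
  Δ1: clk:0→1
  Δ2: s9:1→0
  (2Δ to stable)
t=3 Δ0: s2=0 clk=1 s3=0 s7=0 s5=0 s8=0 s0=0 s1=0 s9=0
  Δ1: clk:1→0
  (1Δ to stable)

0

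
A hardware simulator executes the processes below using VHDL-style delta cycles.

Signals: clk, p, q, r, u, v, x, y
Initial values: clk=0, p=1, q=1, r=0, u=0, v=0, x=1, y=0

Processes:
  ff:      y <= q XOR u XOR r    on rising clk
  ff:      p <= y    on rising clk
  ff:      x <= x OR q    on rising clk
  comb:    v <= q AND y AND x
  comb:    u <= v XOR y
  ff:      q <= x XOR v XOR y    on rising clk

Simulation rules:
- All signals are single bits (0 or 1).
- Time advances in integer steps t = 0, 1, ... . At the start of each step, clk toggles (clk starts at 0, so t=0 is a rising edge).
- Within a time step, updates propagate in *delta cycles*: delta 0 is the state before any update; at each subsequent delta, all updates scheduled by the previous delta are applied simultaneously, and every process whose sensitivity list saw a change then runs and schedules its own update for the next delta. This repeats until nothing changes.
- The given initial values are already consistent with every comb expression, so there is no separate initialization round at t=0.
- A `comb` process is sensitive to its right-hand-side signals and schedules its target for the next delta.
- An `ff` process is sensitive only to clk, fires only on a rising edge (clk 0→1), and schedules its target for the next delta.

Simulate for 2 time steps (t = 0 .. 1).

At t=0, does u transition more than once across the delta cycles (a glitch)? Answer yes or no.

t0.Δ0 y=0 u=0 q=1 v=0 p=1 r=0 x=1 clk=0
t0.Δ1 y=0 u=0 q=1 v=0 p=1 r=0 x=1 clk=1
t0.Δ2 y=1 u=0 q=1 v=0 p=0 r=0 x=1 clk=1
t0.Δ3 y=1 u=1 q=1 v=1 p=0 r=0 x=1 clk=1
t0.Δ4 y=1 u=0 q=1 v=1 p=0 r=0 x=1 clk=1
t1.Δ0 y=1 u=0 q=1 v=1 p=0 r=0 x=1 clk=1
t1.Δ1 y=1 u=0 q=1 v=1 p=0 r=0 x=1 clk=0

yes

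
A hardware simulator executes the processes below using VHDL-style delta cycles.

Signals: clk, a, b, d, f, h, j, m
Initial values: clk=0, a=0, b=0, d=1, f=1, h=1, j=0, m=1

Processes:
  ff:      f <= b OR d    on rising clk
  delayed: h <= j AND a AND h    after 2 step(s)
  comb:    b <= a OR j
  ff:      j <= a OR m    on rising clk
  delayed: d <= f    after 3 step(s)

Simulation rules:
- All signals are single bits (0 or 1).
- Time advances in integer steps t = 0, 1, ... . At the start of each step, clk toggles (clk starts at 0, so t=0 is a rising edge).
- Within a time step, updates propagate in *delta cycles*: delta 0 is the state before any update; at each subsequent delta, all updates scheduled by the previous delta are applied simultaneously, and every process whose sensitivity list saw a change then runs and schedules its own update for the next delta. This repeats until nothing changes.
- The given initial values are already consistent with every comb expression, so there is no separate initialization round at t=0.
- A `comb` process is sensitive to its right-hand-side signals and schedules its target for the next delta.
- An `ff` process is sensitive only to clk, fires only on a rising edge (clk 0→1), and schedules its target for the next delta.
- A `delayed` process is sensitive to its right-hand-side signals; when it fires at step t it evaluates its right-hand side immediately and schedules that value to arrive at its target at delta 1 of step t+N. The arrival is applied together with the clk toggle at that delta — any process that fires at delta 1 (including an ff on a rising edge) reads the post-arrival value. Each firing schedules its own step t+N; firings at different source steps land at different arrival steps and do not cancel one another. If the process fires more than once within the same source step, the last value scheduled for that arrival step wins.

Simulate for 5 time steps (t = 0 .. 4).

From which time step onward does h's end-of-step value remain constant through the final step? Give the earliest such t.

2

[bits: h,clk,b,d,a,f,m,j]
t=0: Δ0=10010110 Δ1=11010110 Δ2=11010111 Δ3=11110111 | 3Δ
t=1: Δ0=11110111 Δ1=10110111 | 1Δ
t=2: Δ0=10110111 Δ1=01110111 | 1Δ
t=3: Δ0=01110111 Δ1=00110111 | 1Δ
t=4: Δ0=00110111 Δ1=01110111 | 1Δ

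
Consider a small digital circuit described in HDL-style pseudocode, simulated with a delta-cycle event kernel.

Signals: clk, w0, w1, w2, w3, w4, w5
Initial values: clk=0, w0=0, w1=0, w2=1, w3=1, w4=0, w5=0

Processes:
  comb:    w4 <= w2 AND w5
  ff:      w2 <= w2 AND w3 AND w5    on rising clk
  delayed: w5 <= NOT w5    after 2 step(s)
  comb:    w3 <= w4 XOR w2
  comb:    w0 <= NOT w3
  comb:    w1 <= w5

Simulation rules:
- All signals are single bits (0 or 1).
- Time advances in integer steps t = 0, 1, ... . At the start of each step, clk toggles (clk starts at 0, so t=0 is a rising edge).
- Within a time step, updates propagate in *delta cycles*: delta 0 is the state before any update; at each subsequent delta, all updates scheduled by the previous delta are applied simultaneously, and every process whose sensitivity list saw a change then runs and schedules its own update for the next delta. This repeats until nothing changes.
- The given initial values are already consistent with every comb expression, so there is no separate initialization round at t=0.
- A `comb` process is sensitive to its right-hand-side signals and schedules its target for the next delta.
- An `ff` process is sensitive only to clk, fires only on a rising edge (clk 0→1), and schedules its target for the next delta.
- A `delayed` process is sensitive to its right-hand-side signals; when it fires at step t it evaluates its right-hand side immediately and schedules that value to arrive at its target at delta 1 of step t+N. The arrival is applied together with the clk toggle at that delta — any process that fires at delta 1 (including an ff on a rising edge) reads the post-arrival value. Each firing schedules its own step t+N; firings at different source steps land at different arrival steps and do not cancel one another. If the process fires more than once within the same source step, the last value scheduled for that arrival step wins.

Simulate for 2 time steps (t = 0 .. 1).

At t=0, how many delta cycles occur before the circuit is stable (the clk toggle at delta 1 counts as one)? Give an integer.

t0.Δ0 clk=0 w0=0 w2=1 w1=0 w4=0 w5=0 w3=1
t0.Δ1 clk=1 w0=0 w2=1 w1=0 w4=0 w5=0 w3=1
t0.Δ2 clk=1 w0=0 w2=0 w1=0 w4=0 w5=0 w3=1
t0.Δ3 clk=1 w0=0 w2=0 w1=0 w4=0 w5=0 w3=0
t0.Δ4 clk=1 w0=1 w2=0 w1=0 w4=0 w5=0 w3=0
t1.Δ0 clk=1 w0=1 w2=0 w1=0 w4=0 w5=0 w3=0
t1.Δ1 clk=0 w0=1 w2=0 w1=0 w4=0 w5=0 w3=0

4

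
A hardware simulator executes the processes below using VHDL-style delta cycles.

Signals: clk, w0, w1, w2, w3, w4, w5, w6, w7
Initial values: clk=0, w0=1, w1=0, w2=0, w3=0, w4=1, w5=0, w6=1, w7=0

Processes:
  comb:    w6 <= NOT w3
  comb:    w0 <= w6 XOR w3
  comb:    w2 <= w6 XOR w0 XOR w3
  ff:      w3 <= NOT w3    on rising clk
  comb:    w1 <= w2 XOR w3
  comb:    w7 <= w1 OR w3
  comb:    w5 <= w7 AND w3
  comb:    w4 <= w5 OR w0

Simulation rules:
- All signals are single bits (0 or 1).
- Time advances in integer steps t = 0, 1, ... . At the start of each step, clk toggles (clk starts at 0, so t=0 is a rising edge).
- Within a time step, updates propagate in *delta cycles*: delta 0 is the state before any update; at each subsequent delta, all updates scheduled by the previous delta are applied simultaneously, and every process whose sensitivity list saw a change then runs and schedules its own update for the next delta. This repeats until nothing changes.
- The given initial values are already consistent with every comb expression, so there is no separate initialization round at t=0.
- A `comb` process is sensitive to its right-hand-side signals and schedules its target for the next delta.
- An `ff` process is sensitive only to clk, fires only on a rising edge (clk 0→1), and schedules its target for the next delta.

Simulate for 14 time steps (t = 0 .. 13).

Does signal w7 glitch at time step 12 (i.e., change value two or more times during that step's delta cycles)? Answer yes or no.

no

t0.Δ0 w3=0 w1=0 w5=0 clk=0 w6=1 w2=0 w4=1 w7=0 w0=1
t0.Δ1 w3=0 w1=0 w5=0 clk=1 w6=1 w2=0 w4=1 w7=0 w0=1
t0.Δ2 w3=1 w1=0 w5=0 clk=1 w6=1 w2=0 w4=1 w7=0 w0=1
t0.Δ3 w3=1 w1=1 w5=0 clk=1 w6=0 w2=1 w4=1 w7=1 w0=0
t0.Δ4 w3=1 w1=0 w5=1 clk=1 w6=0 w2=1 w4=0 w7=1 w0=1
t0.Δ5 w3=1 w1=0 w5=1 clk=1 w6=0 w2=0 w4=1 w7=1 w0=1
t0.Δ6 w3=1 w1=1 w5=1 clk=1 w6=0 w2=0 w4=1 w7=1 w0=1
t1.Δ0 w3=1 w1=1 w5=1 clk=1 w6=0 w2=0 w4=1 w7=1 w0=1
t1.Δ1 w3=1 w1=1 w5=1 clk=0 w6=0 w2=0 w4=1 w7=1 w0=1
t2.Δ0 w3=1 w1=1 w5=1 clk=0 w6=0 w2=0 w4=1 w7=1 w0=1
t2.Δ1 w3=1 w1=1 w5=1 clk=1 w6=0 w2=0 w4=1 w7=1 w0=1
t2.Δ2 w3=0 w1=1 w5=1 clk=1 w6=0 w2=0 w4=1 w7=1 w0=1
t2.Δ3 w3=0 w1=0 w5=0 clk=1 w6=1 w2=1 w4=1 w7=1 w0=0
t2.Δ4 w3=0 w1=1 w5=0 clk=1 w6=1 w2=1 w4=0 w7=0 w0=1
t2.Δ5 w3=0 w1=1 w5=0 clk=1 w6=1 w2=0 w4=1 w7=1 w0=1
t2.Δ6 w3=0 w1=0 w5=0 clk=1 w6=1 w2=0 w4=1 w7=1 w0=1
t2.Δ7 w3=0 w1=0 w5=0 clk=1 w6=1 w2=0 w4=1 w7=0 w0=1
t3.Δ0 w3=0 w1=0 w5=0 clk=1 w6=1 w2=0 w4=1 w7=0 w0=1
t3.Δ1 w3=0 w1=0 w5=0 clk=0 w6=1 w2=0 w4=1 w7=0 w0=1
t4.Δ0 w3=0 w1=0 w5=0 clk=0 w6=1 w2=0 w4=1 w7=0 w0=1
t4.Δ1 w3=0 w1=0 w5=0 clk=1 w6=1 w2=0 w4=1 w7=0 w0=1
t4.Δ2 w3=1 w1=0 w5=0 clk=1 w6=1 w2=0 w4=1 w7=0 w0=1
t4.Δ3 w3=1 w1=1 w5=0 clk=1 w6=0 w2=1 w4=1 w7=1 w0=0
t4.Δ4 w3=1 w1=0 w5=1 clk=1 w6=0 w2=1 w4=0 w7=1 w0=1
t4.Δ5 w3=1 w1=0 w5=1 clk=1 w6=0 w2=0 w4=1 w7=1 w0=1
t4.Δ6 w3=1 w1=1 w5=1 clk=1 w6=0 w2=0 w4=1 w7=1 w0=1
t5.Δ0 w3=1 w1=1 w5=1 clk=1 w6=0 w2=0 w4=1 w7=1 w0=1
t5.Δ1 w3=1 w1=1 w5=1 clk=0 w6=0 w2=0 w4=1 w7=1 w0=1
t6.Δ0 w3=1 w1=1 w5=1 clk=0 w6=0 w2=0 w4=1 w7=1 w0=1
t6.Δ1 w3=1 w1=1 w5=1 clk=1 w6=0 w2=0 w4=1 w7=1 w0=1
t6.Δ2 w3=0 w1=1 w5=1 clk=1 w6=0 w2=0 w4=1 w7=1 w0=1
t6.Δ3 w3=0 w1=0 w5=0 clk=1 w6=1 w2=1 w4=1 w7=1 w0=0
t6.Δ4 w3=0 w1=1 w5=0 clk=1 w6=1 w2=1 w4=0 w7=0 w0=1
t6.Δ5 w3=0 w1=1 w5=0 clk=1 w6=1 w2=0 w4=1 w7=1 w0=1
t6.Δ6 w3=0 w1=0 w5=0 clk=1 w6=1 w2=0 w4=1 w7=1 w0=1
t6.Δ7 w3=0 w1=0 w5=0 clk=1 w6=1 w2=0 w4=1 w7=0 w0=1
t7.Δ0 w3=0 w1=0 w5=0 clk=1 w6=1 w2=0 w4=1 w7=0 w0=1
t7.Δ1 w3=0 w1=0 w5=0 clk=0 w6=1 w2=0 w4=1 w7=0 w0=1
t8.Δ0 w3=0 w1=0 w5=0 clk=0 w6=1 w2=0 w4=1 w7=0 w0=1
t8.Δ1 w3=0 w1=0 w5=0 clk=1 w6=1 w2=0 w4=1 w7=0 w0=1
t8.Δ2 w3=1 w1=0 w5=0 clk=1 w6=1 w2=0 w4=1 w7=0 w0=1
t8.Δ3 w3=1 w1=1 w5=0 clk=1 w6=0 w2=1 w4=1 w7=1 w0=0
t8.Δ4 w3=1 w1=0 w5=1 clk=1 w6=0 w2=1 w4=0 w7=1 w0=1
t8.Δ5 w3=1 w1=0 w5=1 clk=1 w6=0 w2=0 w4=1 w7=1 w0=1
t8.Δ6 w3=1 w1=1 w5=1 clk=1 w6=0 w2=0 w4=1 w7=1 w0=1
t9.Δ0 w3=1 w1=1 w5=1 clk=1 w6=0 w2=0 w4=1 w7=1 w0=1
t9.Δ1 w3=1 w1=1 w5=1 clk=0 w6=0 w2=0 w4=1 w7=1 w0=1
t10.Δ0 w3=1 w1=1 w5=1 clk=0 w6=0 w2=0 w4=1 w7=1 w0=1
t10.Δ1 w3=1 w1=1 w5=1 clk=1 w6=0 w2=0 w4=1 w7=1 w0=1
t10.Δ2 w3=0 w1=1 w5=1 clk=1 w6=0 w2=0 w4=1 w7=1 w0=1
t10.Δ3 w3=0 w1=0 w5=0 clk=1 w6=1 w2=1 w4=1 w7=1 w0=0
t10.Δ4 w3=0 w1=1 w5=0 clk=1 w6=1 w2=1 w4=0 w7=0 w0=1
t10.Δ5 w3=0 w1=1 w5=0 clk=1 w6=1 w2=0 w4=1 w7=1 w0=1
t10.Δ6 w3=0 w1=0 w5=0 clk=1 w6=1 w2=0 w4=1 w7=1 w0=1
t10.Δ7 w3=0 w1=0 w5=0 clk=1 w6=1 w2=0 w4=1 w7=0 w0=1
t11.Δ0 w3=0 w1=0 w5=0 clk=1 w6=1 w2=0 w4=1 w7=0 w0=1
t11.Δ1 w3=0 w1=0 w5=0 clk=0 w6=1 w2=0 w4=1 w7=0 w0=1
t12.Δ0 w3=0 w1=0 w5=0 clk=0 w6=1 w2=0 w4=1 w7=0 w0=1
t12.Δ1 w3=0 w1=0 w5=0 clk=1 w6=1 w2=0 w4=1 w7=0 w0=1
t12.Δ2 w3=1 w1=0 w5=0 clk=1 w6=1 w2=0 w4=1 w7=0 w0=1
t12.Δ3 w3=1 w1=1 w5=0 clk=1 w6=0 w2=1 w4=1 w7=1 w0=0
t12.Δ4 w3=1 w1=0 w5=1 clk=1 w6=0 w2=1 w4=0 w7=1 w0=1
t12.Δ5 w3=1 w1=0 w5=1 clk=1 w6=0 w2=0 w4=1 w7=1 w0=1
t12.Δ6 w3=1 w1=1 w5=1 clk=1 w6=0 w2=0 w4=1 w7=1 w0=1
t13.Δ0 w3=1 w1=1 w5=1 clk=1 w6=0 w2=0 w4=1 w7=1 w0=1
t13.Δ1 w3=1 w1=1 w5=1 clk=0 w6=0 w2=0 w4=1 w7=1 w0=1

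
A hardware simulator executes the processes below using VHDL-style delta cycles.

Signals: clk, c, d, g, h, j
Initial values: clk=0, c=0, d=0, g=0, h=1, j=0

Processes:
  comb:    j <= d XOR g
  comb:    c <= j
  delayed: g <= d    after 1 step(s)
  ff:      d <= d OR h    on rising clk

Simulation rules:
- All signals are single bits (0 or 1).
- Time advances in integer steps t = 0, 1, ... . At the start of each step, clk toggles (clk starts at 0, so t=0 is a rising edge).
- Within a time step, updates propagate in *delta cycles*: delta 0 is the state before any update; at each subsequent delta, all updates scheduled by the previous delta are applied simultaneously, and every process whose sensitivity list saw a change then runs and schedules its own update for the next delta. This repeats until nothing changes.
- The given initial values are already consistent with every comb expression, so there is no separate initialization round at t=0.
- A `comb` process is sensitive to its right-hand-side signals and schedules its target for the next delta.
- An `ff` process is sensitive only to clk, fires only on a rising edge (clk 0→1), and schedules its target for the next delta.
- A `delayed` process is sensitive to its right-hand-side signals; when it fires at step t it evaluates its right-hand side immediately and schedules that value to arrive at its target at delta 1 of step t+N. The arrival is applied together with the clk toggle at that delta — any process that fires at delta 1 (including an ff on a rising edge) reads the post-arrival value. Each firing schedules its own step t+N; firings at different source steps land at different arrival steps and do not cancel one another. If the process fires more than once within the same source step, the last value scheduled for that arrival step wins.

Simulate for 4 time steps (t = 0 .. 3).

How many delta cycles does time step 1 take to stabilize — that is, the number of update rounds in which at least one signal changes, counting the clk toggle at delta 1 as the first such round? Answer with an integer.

t=0 Δ0: g=0 d=0 clk=0 h=1 c=0 j=0
  Δ1: clk:0→1
  Δ2: d:0→1
  Δ3: j:0→1
  Δ4: c:0→1
  (4Δ to stable)
t=1 Δ0: g=0 d=1 clk=1 h=1 c=1 j=1
  Δ1: g:0→1, clk:1→0
  Δ2: j:1→0
  Δ3: c:1→0
  (3Δ to stable)
t=2 Δ0: g=1 d=1 clk=0 h=1 c=0 j=0
  Δ1: clk:0→1
  (1Δ to stable)
t=3 Δ0: g=1 d=1 clk=1 h=1 c=0 j=0
  Δ1: clk:1→0
  (1Δ to stable)

3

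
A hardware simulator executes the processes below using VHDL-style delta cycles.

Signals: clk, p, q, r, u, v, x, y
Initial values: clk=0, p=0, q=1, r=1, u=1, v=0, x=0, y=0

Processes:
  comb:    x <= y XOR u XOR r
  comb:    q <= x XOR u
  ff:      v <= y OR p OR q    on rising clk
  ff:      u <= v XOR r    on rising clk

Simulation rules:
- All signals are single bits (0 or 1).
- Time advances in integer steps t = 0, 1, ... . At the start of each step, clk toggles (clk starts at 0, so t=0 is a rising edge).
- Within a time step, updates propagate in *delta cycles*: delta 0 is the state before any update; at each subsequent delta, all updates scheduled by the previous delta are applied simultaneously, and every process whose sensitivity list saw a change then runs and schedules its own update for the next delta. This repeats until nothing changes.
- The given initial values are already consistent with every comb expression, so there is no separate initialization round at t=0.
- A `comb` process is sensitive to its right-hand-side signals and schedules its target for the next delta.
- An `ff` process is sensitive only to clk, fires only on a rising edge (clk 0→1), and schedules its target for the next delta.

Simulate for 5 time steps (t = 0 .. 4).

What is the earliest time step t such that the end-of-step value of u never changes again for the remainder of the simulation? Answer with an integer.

t0.Δ0 u=1 x=0 p=0 clk=0 q=1 y=0 v=0 r=1
t0.Δ1 u=1 x=0 p=0 clk=1 q=1 y=0 v=0 r=1
t0.Δ2 u=1 x=0 p=0 clk=1 q=1 y=0 v=1 r=1
t1.Δ0 u=1 x=0 p=0 clk=1 q=1 y=0 v=1 r=1
t1.Δ1 u=1 x=0 p=0 clk=0 q=1 y=0 v=1 r=1
t2.Δ0 u=1 x=0 p=0 clk=0 q=1 y=0 v=1 r=1
t2.Δ1 u=1 x=0 p=0 clk=1 q=1 y=0 v=1 r=1
t2.Δ2 u=0 x=0 p=0 clk=1 q=1 y=0 v=1 r=1
t2.Δ3 u=0 x=1 p=0 clk=1 q=0 y=0 v=1 r=1
t2.Δ4 u=0 x=1 p=0 clk=1 q=1 y=0 v=1 r=1
t3.Δ0 u=0 x=1 p=0 clk=1 q=1 y=0 v=1 r=1
t3.Δ1 u=0 x=1 p=0 clk=0 q=1 y=0 v=1 r=1
t4.Δ0 u=0 x=1 p=0 clk=0 q=1 y=0 v=1 r=1
t4.Δ1 u=0 x=1 p=0 clk=1 q=1 y=0 v=1 r=1

2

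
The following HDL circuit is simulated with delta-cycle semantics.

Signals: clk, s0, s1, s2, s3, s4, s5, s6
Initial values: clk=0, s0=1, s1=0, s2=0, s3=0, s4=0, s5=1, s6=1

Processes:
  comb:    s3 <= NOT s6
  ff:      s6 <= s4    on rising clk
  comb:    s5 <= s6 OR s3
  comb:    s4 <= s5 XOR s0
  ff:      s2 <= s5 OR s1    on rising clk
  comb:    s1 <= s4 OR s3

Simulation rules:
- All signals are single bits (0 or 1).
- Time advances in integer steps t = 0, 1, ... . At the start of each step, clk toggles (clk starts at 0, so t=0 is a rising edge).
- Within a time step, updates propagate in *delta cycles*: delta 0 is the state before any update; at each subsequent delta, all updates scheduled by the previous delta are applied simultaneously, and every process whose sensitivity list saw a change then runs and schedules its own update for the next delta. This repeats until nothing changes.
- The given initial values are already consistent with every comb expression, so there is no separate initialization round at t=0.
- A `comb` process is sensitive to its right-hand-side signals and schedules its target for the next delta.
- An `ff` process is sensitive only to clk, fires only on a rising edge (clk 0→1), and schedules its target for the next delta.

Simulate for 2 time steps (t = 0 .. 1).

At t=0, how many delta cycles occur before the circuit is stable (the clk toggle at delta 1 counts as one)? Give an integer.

[bits: s5,s1,s4,s2,s3,s6,clk,s0]
t=0: Δ0=10000101 Δ1=10000111 Δ2=10010011 Δ3=00011011 Δ4=11111011 Δ5=11011011 | 5Δ
t=1: Δ0=11011011 Δ1=11011001 | 1Δ

5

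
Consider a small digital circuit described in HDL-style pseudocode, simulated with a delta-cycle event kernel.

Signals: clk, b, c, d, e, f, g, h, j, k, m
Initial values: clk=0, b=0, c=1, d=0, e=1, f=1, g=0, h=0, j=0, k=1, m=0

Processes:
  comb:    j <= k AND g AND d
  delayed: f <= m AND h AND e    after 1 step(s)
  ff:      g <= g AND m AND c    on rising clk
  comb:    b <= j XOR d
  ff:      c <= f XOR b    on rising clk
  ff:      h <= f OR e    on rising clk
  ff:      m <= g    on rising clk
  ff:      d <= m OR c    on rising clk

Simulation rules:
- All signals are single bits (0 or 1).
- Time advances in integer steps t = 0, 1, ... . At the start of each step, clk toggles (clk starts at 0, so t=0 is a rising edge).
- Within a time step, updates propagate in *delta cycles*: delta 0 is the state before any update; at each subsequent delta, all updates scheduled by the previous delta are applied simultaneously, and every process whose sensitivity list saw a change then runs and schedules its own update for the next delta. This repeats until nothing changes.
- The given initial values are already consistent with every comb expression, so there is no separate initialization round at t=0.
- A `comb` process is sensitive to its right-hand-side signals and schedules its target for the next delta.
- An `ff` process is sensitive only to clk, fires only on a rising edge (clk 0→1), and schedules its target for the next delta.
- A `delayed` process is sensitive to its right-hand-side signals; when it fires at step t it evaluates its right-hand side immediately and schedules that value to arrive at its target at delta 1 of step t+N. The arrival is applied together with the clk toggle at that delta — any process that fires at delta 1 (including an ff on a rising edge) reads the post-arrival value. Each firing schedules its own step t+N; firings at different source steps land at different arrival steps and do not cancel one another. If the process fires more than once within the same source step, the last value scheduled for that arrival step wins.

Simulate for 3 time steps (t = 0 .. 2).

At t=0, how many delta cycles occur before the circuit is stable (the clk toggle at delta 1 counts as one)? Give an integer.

3

t0.Δ0 b=0 d=0 m=0 c=1 k=1 f=1 j=0 g=0 e=1 h=0 clk=0
t0.Δ1 b=0 d=0 m=0 c=1 k=1 f=1 j=0 g=0 e=1 h=0 clk=1
t0.Δ2 b=0 d=1 m=0 c=1 k=1 f=1 j=0 g=0 e=1 h=1 clk=1
t0.Δ3 b=1 d=1 m=0 c=1 k=1 f=1 j=0 g=0 e=1 h=1 clk=1
t1.Δ0 b=1 d=1 m=0 c=1 k=1 f=1 j=0 g=0 e=1 h=1 clk=1
t1.Δ1 b=1 d=1 m=0 c=1 k=1 f=0 j=0 g=0 e=1 h=1 clk=0
t2.Δ0 b=1 d=1 m=0 c=1 k=1 f=0 j=0 g=0 e=1 h=1 clk=0
t2.Δ1 b=1 d=1 m=0 c=1 k=1 f=0 j=0 g=0 e=1 h=1 clk=1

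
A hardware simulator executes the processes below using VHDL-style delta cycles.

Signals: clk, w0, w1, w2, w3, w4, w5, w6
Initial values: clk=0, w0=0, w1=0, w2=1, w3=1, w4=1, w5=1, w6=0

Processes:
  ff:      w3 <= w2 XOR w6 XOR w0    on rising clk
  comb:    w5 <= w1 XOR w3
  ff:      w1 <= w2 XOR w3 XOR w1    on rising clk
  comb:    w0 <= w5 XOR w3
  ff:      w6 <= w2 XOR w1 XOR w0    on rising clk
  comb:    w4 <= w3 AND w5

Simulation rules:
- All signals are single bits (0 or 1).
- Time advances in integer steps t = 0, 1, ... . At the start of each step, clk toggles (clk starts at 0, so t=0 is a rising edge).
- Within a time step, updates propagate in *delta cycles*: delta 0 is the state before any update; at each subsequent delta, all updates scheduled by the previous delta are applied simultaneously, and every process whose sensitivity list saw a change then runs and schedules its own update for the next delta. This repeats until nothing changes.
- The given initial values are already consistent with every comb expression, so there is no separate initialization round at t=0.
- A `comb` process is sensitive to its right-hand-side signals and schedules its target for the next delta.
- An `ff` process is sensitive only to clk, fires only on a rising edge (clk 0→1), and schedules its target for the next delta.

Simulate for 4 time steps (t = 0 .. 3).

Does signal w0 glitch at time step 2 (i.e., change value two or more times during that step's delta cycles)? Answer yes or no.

[bits: w0,w1,w6,w2,clk,w5,w4,w3]
t=0: Δ0=00010111 Δ1=00011111 Δ2=00111111 | 2Δ
t=1: Δ0=00111111 Δ1=00110111 | 1Δ
t=2: Δ0=00110111 Δ1=00111111 Δ2=00111110 Δ3=10111000 Δ4=00111000 | 4Δ
t=3: Δ0=00111000 Δ1=00110000 | 1Δ

yes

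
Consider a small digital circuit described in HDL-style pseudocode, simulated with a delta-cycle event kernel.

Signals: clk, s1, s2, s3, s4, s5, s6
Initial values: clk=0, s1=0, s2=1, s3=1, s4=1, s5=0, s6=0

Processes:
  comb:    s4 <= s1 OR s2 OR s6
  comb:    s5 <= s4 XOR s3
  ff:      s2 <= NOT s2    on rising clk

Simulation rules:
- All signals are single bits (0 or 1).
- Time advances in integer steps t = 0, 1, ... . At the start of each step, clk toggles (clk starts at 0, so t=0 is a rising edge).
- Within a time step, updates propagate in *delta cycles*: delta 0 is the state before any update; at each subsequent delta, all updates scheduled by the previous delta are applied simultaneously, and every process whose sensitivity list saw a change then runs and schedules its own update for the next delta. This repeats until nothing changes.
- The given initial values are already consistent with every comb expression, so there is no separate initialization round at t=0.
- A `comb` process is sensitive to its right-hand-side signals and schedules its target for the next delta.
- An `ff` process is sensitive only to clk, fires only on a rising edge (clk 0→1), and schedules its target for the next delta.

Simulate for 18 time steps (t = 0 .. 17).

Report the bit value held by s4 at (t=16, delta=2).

1

t=0 Δ0: s3=1 s1=0 s5=0 s2=1 s6=0 s4=1 clk=0
  Δ1: clk:0→1
  Δ2: s2:1→0
  Δ3: s4:1→0
  Δ4: s5:0→1
  (4Δ to stable)
t=1 Δ0: s3=1 s1=0 s5=1 s2=0 s6=0 s4=0 clk=1
  Δ1: clk:1→0
  (1Δ to stable)
t=2 Δ0: s3=1 s1=0 s5=1 s2=0 s6=0 s4=0 clk=0
  Δ1: clk:0→1
  Δ2: s2:0→1
  Δ3: s4:0→1
  Δ4: s5:1→0
  (4Δ to stable)
t=3 Δ0: s3=1 s1=0 s5=0 s2=1 s6=0 s4=1 clk=1
  Δ1: clk:1→0
  (1Δ to stable)
t=4 Δ0: s3=1 s1=0 s5=0 s2=1 s6=0 s4=1 clk=0
  Δ1: clk:0→1
  Δ2: s2:1→0
  Δ3: s4:1→0
  Δ4: s5:0→1
  (4Δ to stable)
t=5 Δ0: s3=1 s1=0 s5=1 s2=0 s6=0 s4=0 clk=1
  Δ1: clk:1→0
  (1Δ to stable)
t=6 Δ0: s3=1 s1=0 s5=1 s2=0 s6=0 s4=0 clk=0
  Δ1: clk:0→1
  Δ2: s2:0→1
  Δ3: s4:0→1
  Δ4: s5:1→0
  (4Δ to stable)
t=7 Δ0: s3=1 s1=0 s5=0 s2=1 s6=0 s4=1 clk=1
  Δ1: clk:1→0
  (1Δ to stable)
t=8 Δ0: s3=1 s1=0 s5=0 s2=1 s6=0 s4=1 clk=0
  Δ1: clk:0→1
  Δ2: s2:1→0
  Δ3: s4:1→0
  Δ4: s5:0→1
  (4Δ to stable)
t=9 Δ0: s3=1 s1=0 s5=1 s2=0 s6=0 s4=0 clk=1
  Δ1: clk:1→0
  (1Δ to stable)
t=10 Δ0: s3=1 s1=0 s5=1 s2=0 s6=0 s4=0 clk=0
  Δ1: clk:0→1
  Δ2: s2:0→1
  Δ3: s4:0→1
  Δ4: s5:1→0
  (4Δ to stable)
t=11 Δ0: s3=1 s1=0 s5=0 s2=1 s6=0 s4=1 clk=1
  Δ1: clk:1→0
  (1Δ to stable)
t=12 Δ0: s3=1 s1=0 s5=0 s2=1 s6=0 s4=1 clk=0
  Δ1: clk:0→1
  Δ2: s2:1→0
  Δ3: s4:1→0
  Δ4: s5:0→1
  (4Δ to stable)
t=13 Δ0: s3=1 s1=0 s5=1 s2=0 s6=0 s4=0 clk=1
  Δ1: clk:1→0
  (1Δ to stable)
t=14 Δ0: s3=1 s1=0 s5=1 s2=0 s6=0 s4=0 clk=0
  Δ1: clk:0→1
  Δ2: s2:0→1
  Δ3: s4:0→1
  Δ4: s5:1→0
  (4Δ to stable)
t=15 Δ0: s3=1 s1=0 s5=0 s2=1 s6=0 s4=1 clk=1
  Δ1: clk:1→0
  (1Δ to stable)
t=16 Δ0: s3=1 s1=0 s5=0 s2=1 s6=0 s4=1 clk=0
  Δ1: clk:0→1
  Δ2: s2:1→0
  Δ3: s4:1→0
  Δ4: s5:0→1
  (4Δ to stable)
t=17 Δ0: s3=1 s1=0 s5=1 s2=0 s6=0 s4=0 clk=1
  Δ1: clk:1→0
  (1Δ to stable)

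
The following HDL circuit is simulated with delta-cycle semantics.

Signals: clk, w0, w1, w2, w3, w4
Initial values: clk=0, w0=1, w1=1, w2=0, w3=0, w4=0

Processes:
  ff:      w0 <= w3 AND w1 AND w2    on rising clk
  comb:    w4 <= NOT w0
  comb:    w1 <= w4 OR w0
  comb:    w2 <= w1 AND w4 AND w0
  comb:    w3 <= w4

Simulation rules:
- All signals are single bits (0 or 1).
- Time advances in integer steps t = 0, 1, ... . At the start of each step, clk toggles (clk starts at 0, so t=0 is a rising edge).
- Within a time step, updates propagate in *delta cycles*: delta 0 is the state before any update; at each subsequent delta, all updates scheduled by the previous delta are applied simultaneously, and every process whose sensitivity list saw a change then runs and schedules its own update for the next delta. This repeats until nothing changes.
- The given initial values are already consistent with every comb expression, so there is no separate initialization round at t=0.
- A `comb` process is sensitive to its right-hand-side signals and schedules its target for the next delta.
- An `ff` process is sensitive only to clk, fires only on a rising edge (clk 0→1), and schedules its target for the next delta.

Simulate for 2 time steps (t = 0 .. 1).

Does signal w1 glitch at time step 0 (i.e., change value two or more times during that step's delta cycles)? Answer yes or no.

[bits: clk,w0,w2,w4,w1,w3]
t=0: Δ0=010010 Δ1=110010 Δ2=100010 Δ3=100100 Δ4=100111 | 4Δ
t=1: Δ0=100111 Δ1=000111 | 1Δ

yes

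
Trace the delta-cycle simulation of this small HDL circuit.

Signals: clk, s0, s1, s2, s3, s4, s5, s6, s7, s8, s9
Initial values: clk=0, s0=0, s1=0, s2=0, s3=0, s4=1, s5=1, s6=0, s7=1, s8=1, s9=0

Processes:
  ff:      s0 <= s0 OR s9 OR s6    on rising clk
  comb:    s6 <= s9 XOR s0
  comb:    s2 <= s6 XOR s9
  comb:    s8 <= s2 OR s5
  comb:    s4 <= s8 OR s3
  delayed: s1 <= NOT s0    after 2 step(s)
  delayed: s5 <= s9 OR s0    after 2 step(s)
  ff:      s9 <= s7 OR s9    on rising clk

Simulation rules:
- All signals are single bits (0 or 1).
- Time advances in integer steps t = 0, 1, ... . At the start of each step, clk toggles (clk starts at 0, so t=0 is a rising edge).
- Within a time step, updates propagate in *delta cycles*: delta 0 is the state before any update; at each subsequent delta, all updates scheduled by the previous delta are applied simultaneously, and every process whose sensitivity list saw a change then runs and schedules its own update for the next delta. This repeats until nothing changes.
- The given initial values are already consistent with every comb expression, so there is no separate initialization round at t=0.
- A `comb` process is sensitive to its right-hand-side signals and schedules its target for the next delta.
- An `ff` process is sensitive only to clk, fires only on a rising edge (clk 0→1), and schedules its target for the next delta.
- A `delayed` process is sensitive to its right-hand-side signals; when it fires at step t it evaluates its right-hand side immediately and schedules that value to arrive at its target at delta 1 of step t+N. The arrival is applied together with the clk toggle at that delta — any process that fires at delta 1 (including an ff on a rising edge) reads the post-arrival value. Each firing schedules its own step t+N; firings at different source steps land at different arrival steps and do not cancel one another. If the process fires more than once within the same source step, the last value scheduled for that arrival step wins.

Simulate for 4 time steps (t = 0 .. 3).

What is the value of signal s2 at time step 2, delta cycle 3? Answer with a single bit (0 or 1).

0

[bits: s5,s4,s6,s3,s8,s0,s2,s9,s1,s7,clk]
t=0: Δ0=11001000010 Δ1=11001000011 Δ2=11001001011 Δ3=11101011011 Δ4=11101001011 | 4Δ
t=1: Δ0=11101001011 Δ1=11101001010 | 1Δ
t=2: Δ0=11101001010 Δ1=11101001011 Δ2=11101101011 Δ3=11001101011 Δ4=11001111011 | 4Δ
t=3: Δ0=11001111011 Δ1=11001111010 | 1Δ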